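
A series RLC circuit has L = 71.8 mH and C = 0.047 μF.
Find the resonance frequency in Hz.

Step 1 — Resonance condition Im(Z)=0 gives ω₀ = 1/√(LC).
Step 2 — ω₀ = 1/√(0.0718·4.7e-08) = 1.721e+04 rad/s.
Step 3 — f₀ = ω₀/(2π) = 2740 Hz.

f₀ = 2740 Hz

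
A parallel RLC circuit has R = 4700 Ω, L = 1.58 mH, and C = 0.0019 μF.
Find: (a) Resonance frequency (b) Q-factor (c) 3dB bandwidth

Step 1 — Resonance: ω₀ = 1/√(LC) = 1/√(0.00158·1.9e-09) = 5.772e+05 rad/s.
Step 2 — f₀ = ω₀/(2π) = 9.186e+04 Hz.
Step 3 — Parallel Q: Q = R/(ω₀L) = 4700/(5.772e+05·0.00158) = 5.154.
Step 4 — Bandwidth: Δω = ω₀/Q = 1.12e+05 rad/s; BW = Δω/(2π) = 1.782e+04 Hz.

(a) f₀ = 9.186e+04 Hz  (b) Q = 5.154  (c) BW = 1.782e+04 Hz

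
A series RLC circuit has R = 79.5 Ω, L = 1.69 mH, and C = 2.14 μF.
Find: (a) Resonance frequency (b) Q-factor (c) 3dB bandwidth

Step 1 — Resonance: ω₀ = 1/√(LC) = 1/√(0.00169·2.14e-06) = 1.663e+04 rad/s.
Step 2 — f₀ = ω₀/(2π) = 2646 Hz.
Step 3 — Series Q: Q = ω₀L/R = 1.663e+04·0.00169/79.5 = 0.3535.
Step 4 — Bandwidth: Δω = ω₀/Q = 4.704e+04 rad/s; BW = Δω/(2π) = 7487 Hz.

(a) f₀ = 2646 Hz  (b) Q = 0.3535  (c) BW = 7487 Hz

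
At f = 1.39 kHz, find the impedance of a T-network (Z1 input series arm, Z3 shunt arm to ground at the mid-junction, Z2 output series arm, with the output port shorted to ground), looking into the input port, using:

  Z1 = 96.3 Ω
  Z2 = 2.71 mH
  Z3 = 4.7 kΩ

Step 1 — Angular frequency: ω = 2π·f = 2π·1390 = 8734 rad/s.
Step 2 — Component impedances:
  Z1: Z = R = 96.3 Ω
  Z2: Z = jωL = j·8734·0.00271 = 0 + j23.67 Ω
  Z3: Z = R = 4700 Ω
Step 3 — With the output port shorted to ground, the output series arm Z2 runs from the junction to ground; the shunt arm Z3 also runs from the junction to ground. They appear in parallel: Z3 || Z2 = 0.1192 + j23.67 Ω.
Step 4 — Series with input arm Z1: Z_in = Z1 + (Z3 || Z2) = 96.42 + j23.67 Ω = 99.28∠13.8° Ω.

Z = 96.42 + j23.67 Ω = 99.28∠13.8° Ω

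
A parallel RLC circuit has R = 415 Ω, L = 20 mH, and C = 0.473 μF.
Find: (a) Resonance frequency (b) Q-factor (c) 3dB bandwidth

Step 1 — Resonance: ω₀ = 1/√(LC) = 1/√(0.02·4.73e-07) = 1.028e+04 rad/s.
Step 2 — f₀ = ω₀/(2π) = 1636 Hz.
Step 3 — Parallel Q: Q = R/(ω₀L) = 415/(1.028e+04·0.02) = 2.018.
Step 4 — Bandwidth: Δω = ω₀/Q = 5094 rad/s; BW = Δω/(2π) = 810.8 Hz.

(a) f₀ = 1636 Hz  (b) Q = 2.018  (c) BW = 810.8 Hz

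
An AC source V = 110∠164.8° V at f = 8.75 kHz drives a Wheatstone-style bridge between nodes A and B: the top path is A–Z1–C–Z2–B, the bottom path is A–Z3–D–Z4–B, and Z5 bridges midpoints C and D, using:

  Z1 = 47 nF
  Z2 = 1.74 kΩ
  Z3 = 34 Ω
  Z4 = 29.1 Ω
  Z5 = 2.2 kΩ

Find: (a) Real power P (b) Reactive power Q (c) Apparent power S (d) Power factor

Step 1 — Angular frequency: ω = 2π·f = 2π·8750 = 5.498e+04 rad/s.
Step 2 — Component impedances:
  Z1: Z = 1/(jωC) = -j/(ω·C) = 0 - j387 Ω
  Z2: Z = R = 1740 Ω
  Z3: Z = R = 34 Ω
  Z4: Z = R = 29.1 Ω
  Z5: Z = R = 2200 Ω
Step 3 — Bridge requires nodal analysis (the Z5 bridge couples midpoints C and D, so the two paths cannot be reduced to a simple series/parallel combination). Setting node B to ground and injecting 1 A at node A, the 3-node admittance system at A, C, D solves to V_A = Z_AB = 60.72 - j0.8248 Ω = 60.73∠-0.8° Ω.
Step 4 — Source phasor: V = 110∠164.8° V = -106.2 + j28.84 V.
Step 5 — Current: I = V / Z = -1.754 + j0.4511 A = 1.811∠165.6° A.
Step 6 — Complex power: S = V·I* = 199.2 - j2.706 VA.
Step 7 — Real power: P = Re(S) = 199.2 W.
Step 8 — Reactive power: Q = Im(S) = -2.706 VAR.
Step 9 — Apparent power: |S| = 199.2 VA.
Step 10 — Power factor: PF = P/|S| = 0.9999 (leading).

(a) P = 199.2 W  (b) Q = -2.706 VAR  (c) S = 199.2 VA  (d) PF = 0.9999 (leading)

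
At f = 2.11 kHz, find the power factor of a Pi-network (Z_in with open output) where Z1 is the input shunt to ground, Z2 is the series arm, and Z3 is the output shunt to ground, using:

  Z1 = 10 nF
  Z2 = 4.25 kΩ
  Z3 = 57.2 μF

Step 1 — Angular frequency: ω = 2π·f = 2π·2110 = 1.326e+04 rad/s.
Step 2 — Component impedances:
  Z1: Z = 1/(jωC) = -j/(ω·C) = 0 - j7543 Ω
  Z2: Z = R = 4250 Ω
  Z3: Z = 1/(jωC) = -j/(ω·C) = 0 - j1.319 Ω
Step 3 — With open output, the series arm Z2 and the output shunt Z3 appear in series to ground: Z2 + Z3 = 4250 - j1.319 Ω.
Step 4 — Parallel with input shunt Z1: Z_in = Z1 || (Z2 + Z3) = 3225 - j1818 Ω = 3702∠-29.4° Ω.
Step 5 — Power factor: PF = cos(φ) = Re(Z)/|Z| = 3225/3702.2 = 0.8711.
Step 6 — Type: Im(Z) = -1818 ⇒ leading (phase φ = -29.4°).

PF = 0.8711 (leading, φ = -29.4°)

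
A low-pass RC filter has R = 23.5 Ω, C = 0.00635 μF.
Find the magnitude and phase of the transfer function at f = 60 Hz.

Step 1 — Angular frequency: ω = 2π·60 = 377 rad/s.
Step 2 — Transfer function: H(jω) = 1/(1 + jωRC).
Step 3 — Denominator: 1 + jωRC = 1 + j·377·23.5·6.35e-09 = 1 + j5.626e-05.
Step 4 — H = 1 - j5.626e-05.
Step 5 — Magnitude: |H| = 1 (-0.0 dB); phase: φ = -0.0°.

|H| = 1 (-0.0 dB), φ = -0.0°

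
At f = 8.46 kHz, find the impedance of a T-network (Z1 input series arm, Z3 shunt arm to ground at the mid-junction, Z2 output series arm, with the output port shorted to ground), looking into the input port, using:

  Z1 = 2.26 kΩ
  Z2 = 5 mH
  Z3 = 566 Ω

Step 1 — Angular frequency: ω = 2π·f = 2π·8460 = 5.316e+04 rad/s.
Step 2 — Component impedances:
  Z1: Z = R = 2260 Ω
  Z2: Z = jωL = j·5.316e+04·0.005 = 0 + j265.8 Ω
  Z3: Z = R = 566 Ω
Step 3 — With the output port shorted to ground, the output series arm Z2 runs from the junction to ground; the shunt arm Z3 also runs from the junction to ground. They appear in parallel: Z3 || Z2 = 102.3 + j217.8 Ω.
Step 4 — Series with input arm Z1: Z_in = Z1 + (Z3 || Z2) = 2362 + j217.8 Ω = 2372∠5.3° Ω.

Z = 2362 + j217.8 Ω = 2372∠5.3° Ω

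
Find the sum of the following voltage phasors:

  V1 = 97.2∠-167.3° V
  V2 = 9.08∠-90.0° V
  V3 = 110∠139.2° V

Step 1 — Convert each phasor to rectangular form:
  V1 = 97.2·(cos(-167.3°) + j·sin(-167.3°)) = -94.82 - j21.37 V
  V2 = 9.08·(cos(-90.0°) + j·sin(-90.0°)) = 0 - j9.08 V
  V3 = 110·(cos(139.2°) + j·sin(139.2°)) = -83.27 + j71.88 V
Step 2 — Sum components: V_total = -178.1 + j41.43 V.
Step 3 — Convert to polar: |V_total| = 182.8 V, ∠V_total = 166.9°.

V_total = 182.8∠166.9° V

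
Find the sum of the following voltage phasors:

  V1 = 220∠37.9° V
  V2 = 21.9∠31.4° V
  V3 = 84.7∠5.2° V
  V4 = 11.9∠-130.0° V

Step 1 — Convert each phasor to rectangular form:
  V1 = 220·(cos(37.9°) + j·sin(37.9°)) = 173.6 + j135.1 V
  V2 = 21.9·(cos(31.4°) + j·sin(31.4°)) = 18.69 + j11.41 V
  V3 = 84.7·(cos(5.2°) + j·sin(5.2°)) = 84.35 + j7.677 V
  V4 = 11.9·(cos(-130.0°) + j·sin(-130.0°)) = -7.649 - j9.116 V
Step 2 — Sum components: V_total = 269 + j145.1 V.
Step 3 — Convert to polar: |V_total| = 305.6 V, ∠V_total = 28.3°.

V_total = 305.6∠28.3° V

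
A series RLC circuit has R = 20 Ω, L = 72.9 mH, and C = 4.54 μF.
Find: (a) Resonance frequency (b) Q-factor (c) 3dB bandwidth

Step 1 — Resonance: ω₀ = 1/√(LC) = 1/√(0.0729·4.54e-06) = 1738 rad/s.
Step 2 — f₀ = ω₀/(2π) = 276.6 Hz.
Step 3 — Series Q: Q = ω₀L/R = 1738·0.0729/20 = 6.336.
Step 4 — Bandwidth: Δω = ω₀/Q = 274.3 rad/s; BW = Δω/(2π) = 43.66 Hz.

(a) f₀ = 276.6 Hz  (b) Q = 6.336  (c) BW = 43.66 Hz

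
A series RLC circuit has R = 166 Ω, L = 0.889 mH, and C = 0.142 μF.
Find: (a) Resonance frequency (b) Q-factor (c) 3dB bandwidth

Step 1 — Resonance condition Im(Z)=0 gives ω₀ = 1/√(LC).
Step 2 — ω₀ = 1/√(0.000889·1.42e-07) = 8.9e+04 rad/s.
Step 3 — f₀ = ω₀/(2π) = 1.417e+04 Hz.
Step 4 — Series Q: Q = ω₀L/R = 8.9e+04·0.000889/166 = 0.4766.
Step 5 — 3dB bandwidth: Δω = ω₀/Q = 1.867e+05 rad/s; BW = Δω/(2π) = 2.972e+04 Hz.

(a) f₀ = 1.417e+04 Hz  (b) Q = 0.4766  (c) BW = 2.972e+04 Hz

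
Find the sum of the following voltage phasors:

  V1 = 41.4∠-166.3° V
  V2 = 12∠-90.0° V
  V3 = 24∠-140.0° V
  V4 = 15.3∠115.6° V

Step 1 — Convert each phasor to rectangular form:
  V1 = 41.4·(cos(-166.3°) + j·sin(-166.3°)) = -40.22 - j9.805 V
  V2 = 12·(cos(-90.0°) + j·sin(-90.0°)) = 0 - j12 V
  V3 = 24·(cos(-140.0°) + j·sin(-140.0°)) = -18.39 - j15.43 V
  V4 = 15.3·(cos(115.6°) + j·sin(115.6°)) = -6.611 + j13.8 V
Step 2 — Sum components: V_total = -65.22 - j23.43 V.
Step 3 — Convert to polar: |V_total| = 69.3 V, ∠V_total = -160.2°.

V_total = 69.3∠-160.2° V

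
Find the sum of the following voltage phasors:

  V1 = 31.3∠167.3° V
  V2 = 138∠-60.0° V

Step 1 — Convert each phasor to rectangular form:
  V1 = 31.3·(cos(167.3°) + j·sin(167.3°)) = -30.53 + j6.881 V
  V2 = 138·(cos(-60.0°) + j·sin(-60.0°)) = 69 - j119.5 V
Step 2 — Sum components: V_total = 38.47 - j112.6 V.
Step 3 — Convert to polar: |V_total| = 119 V, ∠V_total = -71.1°.

V_total = 119∠-71.1° V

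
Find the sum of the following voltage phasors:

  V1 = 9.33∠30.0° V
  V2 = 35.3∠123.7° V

Step 1 — Convert each phasor to rectangular form:
  V1 = 9.33·(cos(30.0°) + j·sin(30.0°)) = 8.08 + j4.665 V
  V2 = 35.3·(cos(123.7°) + j·sin(123.7°)) = -19.59 + j29.37 V
Step 2 — Sum components: V_total = -11.51 + j34.03 V.
Step 3 — Convert to polar: |V_total| = 35.93 V, ∠V_total = 108.7°.

V_total = 35.93∠108.7° V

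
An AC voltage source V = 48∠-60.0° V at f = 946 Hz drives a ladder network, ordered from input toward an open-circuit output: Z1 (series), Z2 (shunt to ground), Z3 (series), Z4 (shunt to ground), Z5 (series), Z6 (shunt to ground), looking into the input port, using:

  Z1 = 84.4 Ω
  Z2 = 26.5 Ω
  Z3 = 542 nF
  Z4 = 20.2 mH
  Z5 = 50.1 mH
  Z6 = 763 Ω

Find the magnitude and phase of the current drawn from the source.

Step 1 — Angular frequency: ω = 2π·f = 2π·946 = 5944 rad/s.
Step 2 — Component impedances:
  Z1: Z = R = 84.4 Ω
  Z2: Z = R = 26.5 Ω
  Z3: Z = 1/(jωC) = -j/(ω·C) = 0 - j310.4 Ω
  Z4: Z = jωL = j·5944·0.0202 = 0 + j120.1 Ω
  Z5: Z = jωL = j·5944·0.0501 = 0 + j297.8 Ω
  Z6: Z = R = 763 Ω
Step 3 — Ladder network (open output): work backward from the far end, alternating series and parallel combinations. Z_in = 110.2 - j3.396 Ω = 110.2∠-1.8° Ω.
Step 4 — Source phasor: V = 48∠-60.0° V = 24 - j41.57 V.
Step 5 — Ohm's law: I = V / Z_total = (24 - j41.57) / (110.2 - j3.396) = 0.2292 - j0.3702 A.
Step 6 — Convert to polar: |I| = 0.4354 A, ∠I = -58.2°.

I = 0.4354∠-58.2° A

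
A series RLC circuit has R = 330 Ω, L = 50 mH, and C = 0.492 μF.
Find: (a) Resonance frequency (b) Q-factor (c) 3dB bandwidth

Step 1 — Resonance condition Im(Z)=0 gives ω₀ = 1/√(LC).
Step 2 — ω₀ = 1/√(0.05·4.92e-07) = 6376 rad/s.
Step 3 — f₀ = ω₀/(2π) = 1015 Hz.
Step 4 — Series Q: Q = ω₀L/R = 6376·0.05/330 = 0.966.
Step 5 — 3dB bandwidth: Δω = ω₀/Q = 6600 rad/s; BW = Δω/(2π) = 1050 Hz.

(a) f₀ = 1015 Hz  (b) Q = 0.966  (c) BW = 1050 Hz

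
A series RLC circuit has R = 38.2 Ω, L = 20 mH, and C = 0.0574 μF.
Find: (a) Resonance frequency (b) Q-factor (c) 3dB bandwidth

Step 1 — Resonance condition Im(Z)=0 gives ω₀ = 1/√(LC).
Step 2 — ω₀ = 1/√(0.02·5.74e-08) = 2.951e+04 rad/s.
Step 3 — f₀ = ω₀/(2π) = 4697 Hz.
Step 4 — Series Q: Q = ω₀L/R = 2.951e+04·0.02/38.2 = 15.45.
Step 5 — 3dB bandwidth: Δω = ω₀/Q = 1910 rad/s; BW = Δω/(2π) = 304 Hz.

(a) f₀ = 4697 Hz  (b) Q = 15.45  (c) BW = 304 Hz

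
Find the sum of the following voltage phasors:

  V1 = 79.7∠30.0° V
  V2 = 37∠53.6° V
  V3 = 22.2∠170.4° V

Step 1 — Convert each phasor to rectangular form:
  V1 = 79.7·(cos(30.0°) + j·sin(30.0°)) = 69.02 + j39.85 V
  V2 = 37·(cos(53.6°) + j·sin(53.6°)) = 21.96 + j29.78 V
  V3 = 22.2·(cos(170.4°) + j·sin(170.4°)) = -21.89 + j3.702 V
Step 2 — Sum components: V_total = 69.09 + j73.33 V.
Step 3 — Convert to polar: |V_total| = 100.8 V, ∠V_total = 46.7°.

V_total = 100.8∠46.7° V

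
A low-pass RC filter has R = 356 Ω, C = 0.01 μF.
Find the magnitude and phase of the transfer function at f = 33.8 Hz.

Step 1 — Angular frequency: ω = 2π·33.8 = 212.4 rad/s.
Step 2 — Transfer function: H(jω) = 1/(1 + jωRC).
Step 3 — Denominator: 1 + jωRC = 1 + j·212.4·356·1e-08 = 1 + j0.000756.
Step 4 — H = 1 - j0.000756.
Step 5 — Magnitude: |H| = 1 (-0.0 dB); phase: φ = -0.0°.

|H| = 1 (-0.0 dB), φ = -0.0°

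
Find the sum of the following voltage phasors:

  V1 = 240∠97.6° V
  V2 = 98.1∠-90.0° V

Step 1 — Convert each phasor to rectangular form:
  V1 = 240·(cos(97.6°) + j·sin(97.6°)) = -31.74 + j237.9 V
  V2 = 98.1·(cos(-90.0°) + j·sin(-90.0°)) = 0 - j98.1 V
Step 2 — Sum components: V_total = -31.74 + j139.8 V.
Step 3 — Convert to polar: |V_total| = 143.4 V, ∠V_total = 102.8°.

V_total = 143.4∠102.8° V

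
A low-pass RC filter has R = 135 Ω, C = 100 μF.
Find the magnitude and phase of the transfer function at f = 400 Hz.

Step 1 — Angular frequency: ω = 2π·400 = 2513 rad/s.
Step 2 — Transfer function: H(jω) = 1/(1 + jωRC).
Step 3 — Denominator: 1 + jωRC = 1 + j·2513·135·0.0001 = 1 + j33.93.
Step 4 — H = 0.0008679 - j0.02945.
Step 5 — Magnitude: |H| = 0.02946 (-30.6 dB); phase: φ = -88.3°.

|H| = 0.02946 (-30.6 dB), φ = -88.3°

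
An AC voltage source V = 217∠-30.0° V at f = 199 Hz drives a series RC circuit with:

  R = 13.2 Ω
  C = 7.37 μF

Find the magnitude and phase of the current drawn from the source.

Step 1 — Angular frequency: ω = 2π·f = 2π·199 = 1250 rad/s.
Step 2 — Component impedances:
  R: Z = R = 13.2 Ω
  C: Z = 1/(jωC) = -j/(ω·C) = 0 - j108.5 Ω
Step 3 — Series combination: Z_total = R + C = 13.2 - j108.5 Ω = 109.3∠-83.1° Ω.
Step 4 — Source phasor: V = 217∠-30.0° V = 187.9 - j108.5 V.
Step 5 — Ohm's law: I = V / Z_total = (187.9 - j108.5) / (13.2 - j108.5) = 1.193 + j1.587 A.
Step 6 — Convert to polar: |I| = 1.985 A, ∠I = 53.1°.

I = 1.985∠53.1° A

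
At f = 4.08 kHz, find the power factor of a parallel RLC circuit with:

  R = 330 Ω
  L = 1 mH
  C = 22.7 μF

Step 1 — Angular frequency: ω = 2π·f = 2π·4080 = 2.564e+04 rad/s.
Step 2 — Component impedances:
  R: Z = R = 330 Ω
  L: Z = jωL = j·2.564e+04·0.001 = 0 + j25.64 Ω
  C: Z = 1/(jωC) = -j/(ω·C) = 0 - j1.718 Ω
Step 3 — Parallel combination: 1/Z_total = 1/R + 1/L + 1/C; Z_total = 0.01028 - j1.842 Ω = 1.842∠-89.7° Ω.
Step 4 — Power factor: PF = cos(φ) = Re(Z)/|Z| = 0.01028/1.842 = 0.005581.
Step 5 — Type: Im(Z) = -1.842 ⇒ leading (phase φ = -89.7°).

PF = 0.005581 (leading, φ = -89.7°)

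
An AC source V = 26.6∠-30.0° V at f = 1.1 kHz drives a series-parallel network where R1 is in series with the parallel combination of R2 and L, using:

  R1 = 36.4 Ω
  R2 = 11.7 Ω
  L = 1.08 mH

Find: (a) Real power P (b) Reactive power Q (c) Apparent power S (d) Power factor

Step 1 — Angular frequency: ω = 2π·f = 2π·1100 = 6912 rad/s.
Step 2 — Component impedances:
  R1: Z = R = 36.4 Ω
  R2: Z = R = 11.7 Ω
  L: Z = jωL = j·6912·0.00108 = 0 + j7.464 Ω
Step 3 — Parallel branch: R2 || L = 1/(1/R2 + 1/L) = 3.385 + j5.305 Ω.
Step 4 — Series with R1: Z_total = R1 + (R2 || L) = 39.78 + j5.305 Ω = 40.14∠7.6° Ω.
Step 5 — Source phasor: V = 26.6∠-30.0° V = 23.04 - j13.3 V.
Step 6 — Current: I = V / Z = 0.5251 - j0.4043 A = 0.6627∠-37.6° A.
Step 7 — Complex power: S = V·I* = 17.47 + j2.33 VA.
Step 8 — Real power: P = Re(S) = 17.47 W.
Step 9 — Reactive power: Q = Im(S) = 2.33 VAR.
Step 10 — Apparent power: |S| = 17.63 VA.
Step 11 — Power factor: PF = P/|S| = 0.9912 (lagging).

(a) P = 17.47 W  (b) Q = 2.33 VAR  (c) S = 17.63 VA  (d) PF = 0.9912 (lagging)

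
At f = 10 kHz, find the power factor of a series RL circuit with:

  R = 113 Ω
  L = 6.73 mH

Step 1 — Angular frequency: ω = 2π·f = 2π·1e+04 = 6.283e+04 rad/s.
Step 2 — Component impedances:
  R: Z = R = 113 Ω
  L: Z = jωL = j·6.283e+04·0.00673 = 0 + j422.9 Ω
Step 3 — Series combination: Z_total = R + L = 113 + j422.9 Ω = 437.7∠75.0° Ω.
Step 4 — Power factor: PF = cos(φ) = Re(Z)/|Z| = 113/437.7 = 0.2582.
Step 5 — Type: Im(Z) = 422.9 ⇒ lagging (phase φ = 75.0°).

PF = 0.2582 (lagging, φ = 75.0°)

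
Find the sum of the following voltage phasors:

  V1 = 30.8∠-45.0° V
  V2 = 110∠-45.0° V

Step 1 — Convert each phasor to rectangular form:
  V1 = 30.8·(cos(-45.0°) + j·sin(-45.0°)) = 21.78 - j21.78 V
  V2 = 110·(cos(-45.0°) + j·sin(-45.0°)) = 77.78 - j77.78 V
Step 2 — Sum components: V_total = 99.56 - j99.56 V.
Step 3 — Convert to polar: |V_total| = 140.8 V, ∠V_total = -45.0°.

V_total = 140.8∠-45.0° V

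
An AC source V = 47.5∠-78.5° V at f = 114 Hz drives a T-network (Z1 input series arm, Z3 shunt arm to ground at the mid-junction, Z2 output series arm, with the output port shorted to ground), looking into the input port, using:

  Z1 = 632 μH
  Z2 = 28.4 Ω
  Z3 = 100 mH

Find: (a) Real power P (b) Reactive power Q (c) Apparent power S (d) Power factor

Step 1 — Angular frequency: ω = 2π·f = 2π·114 = 716.3 rad/s.
Step 2 — Component impedances:
  Z1: Z = jωL = j·716.3·0.000632 = 0 + j0.4527 Ω
  Z2: Z = R = 28.4 Ω
  Z3: Z = jωL = j·716.3·0.1 = 0 + j71.63 Ω
Step 3 — With the output port shorted to ground, the output series arm Z2 runs from the junction to ground; the shunt arm Z3 also runs from the junction to ground. They appear in parallel: Z3 || Z2 = 24.54 + j9.731 Ω.
Step 4 — Series with input arm Z1: Z_in = Z1 + (Z3 || Z2) = 24.54 + j10.18 Ω = 26.57∠22.5° Ω.
Step 5 — Source phasor: V = 47.5∠-78.5° V = 9.47 - j46.55 V.
Step 6 — Current: I = V / Z = -0.3422 - j1.755 A = 1.788∠-101.0° A.
Step 7 — Complex power: S = V·I* = 78.43 + j32.54 VA.
Step 8 — Real power: P = Re(S) = 78.43 W.
Step 9 — Reactive power: Q = Im(S) = 32.54 VAR.
Step 10 — Apparent power: |S| = 84.91 VA.
Step 11 — Power factor: PF = P/|S| = 0.9236 (lagging).

(a) P = 78.43 W  (b) Q = 32.54 VAR  (c) S = 84.91 VA  (d) PF = 0.9236 (lagging)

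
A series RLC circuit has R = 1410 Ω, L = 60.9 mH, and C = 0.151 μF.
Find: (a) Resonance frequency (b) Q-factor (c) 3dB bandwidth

Step 1 — Resonance: ω₀ = 1/√(LC) = 1/√(0.0609·1.51e-07) = 1.043e+04 rad/s.
Step 2 — f₀ = ω₀/(2π) = 1660 Hz.
Step 3 — Series Q: Q = ω₀L/R = 1.043e+04·0.0609/1410 = 0.4504.
Step 4 — Bandwidth: Δω = ω₀/Q = 2.315e+04 rad/s; BW = Δω/(2π) = 3685 Hz.

(a) f₀ = 1660 Hz  (b) Q = 0.4504  (c) BW = 3685 Hz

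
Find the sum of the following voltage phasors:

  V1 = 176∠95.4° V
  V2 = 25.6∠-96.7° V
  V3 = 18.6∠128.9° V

Step 1 — Convert each phasor to rectangular form:
  V1 = 176·(cos(95.4°) + j·sin(95.4°)) = -16.56 + j175.2 V
  V2 = 25.6·(cos(-96.7°) + j·sin(-96.7°)) = -2.987 - j25.43 V
  V3 = 18.6·(cos(128.9°) + j·sin(128.9°)) = -11.68 + j14.48 V
Step 2 — Sum components: V_total = -31.23 + j164.3 V.
Step 3 — Convert to polar: |V_total| = 167.2 V, ∠V_total = 100.8°.

V_total = 167.2∠100.8° V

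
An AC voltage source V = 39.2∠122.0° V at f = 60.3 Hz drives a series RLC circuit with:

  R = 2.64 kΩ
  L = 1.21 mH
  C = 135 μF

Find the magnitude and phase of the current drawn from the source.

Step 1 — Angular frequency: ω = 2π·f = 2π·60.3 = 378.9 rad/s.
Step 2 — Component impedances:
  R: Z = R = 2640 Ω
  L: Z = jωL = j·378.9·0.00121 = 0 + j0.4584 Ω
  C: Z = 1/(jωC) = -j/(ω·C) = 0 - j19.55 Ω
Step 3 — Series combination: Z_total = R + L + C = 2640 - j19.09 Ω = 2640∠-0.4° Ω.
Step 4 — Source phasor: V = 39.2∠122.0° V = -20.77 + j33.24 V.
Step 5 — Ohm's law: I = V / Z_total = (-20.77 + j33.24) / (2640 - j19.09) = -0.007959 + j0.01253 A.
Step 6 — Convert to polar: |I| = 0.01485 A, ∠I = 122.4°.

I = 0.01485∠122.4° A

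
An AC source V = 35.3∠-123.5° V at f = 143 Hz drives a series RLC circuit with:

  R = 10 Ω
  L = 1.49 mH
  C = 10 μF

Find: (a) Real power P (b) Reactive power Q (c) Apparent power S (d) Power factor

Step 1 — Angular frequency: ω = 2π·f = 2π·143 = 898.5 rad/s.
Step 2 — Component impedances:
  R: Z = R = 10 Ω
  L: Z = jωL = j·898.5·0.00149 = 0 + j1.339 Ω
  C: Z = 1/(jωC) = -j/(ω·C) = 0 - j111.3 Ω
Step 3 — Series combination: Z_total = R + L + C = 10 - j110 Ω = 110.4∠-84.8° Ω.
Step 4 — Source phasor: V = 35.3∠-123.5° V = -19.48 - j29.44 V.
Step 5 — Current: I = V / Z = 0.2495 - j0.1999 A = 0.3197∠-38.7° A.
Step 6 — Complex power: S = V·I* = 1.022 - j11.24 VA.
Step 7 — Real power: P = Re(S) = 1.022 W.
Step 8 — Reactive power: Q = Im(S) = -11.24 VAR.
Step 9 — Apparent power: |S| = 11.29 VA.
Step 10 — Power factor: PF = P/|S| = 0.09057 (leading).

(a) P = 1.022 W  (b) Q = -11.24 VAR  (c) S = 11.29 VA  (d) PF = 0.09057 (leading)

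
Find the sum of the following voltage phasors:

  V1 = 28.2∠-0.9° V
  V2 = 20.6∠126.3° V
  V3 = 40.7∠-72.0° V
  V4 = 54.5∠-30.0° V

Step 1 — Convert each phasor to rectangular form:
  V1 = 28.2·(cos(-0.9°) + j·sin(-0.9°)) = 28.2 - j0.4429 V
  V2 = 20.6·(cos(126.3°) + j·sin(126.3°)) = -12.2 + j16.6 V
  V3 = 40.7·(cos(-72.0°) + j·sin(-72.0°)) = 12.58 - j38.71 V
  V4 = 54.5·(cos(-30.0°) + j·sin(-30.0°)) = 47.2 - j27.25 V
Step 2 — Sum components: V_total = 75.78 - j49.8 V.
Step 3 — Convert to polar: |V_total| = 90.68 V, ∠V_total = -33.3°.

V_total = 90.68∠-33.3° V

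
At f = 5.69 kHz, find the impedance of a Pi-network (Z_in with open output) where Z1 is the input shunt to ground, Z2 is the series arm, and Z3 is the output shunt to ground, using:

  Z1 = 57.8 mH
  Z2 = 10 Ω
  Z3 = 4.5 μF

Step 1 — Angular frequency: ω = 2π·f = 2π·5690 = 3.575e+04 rad/s.
Step 2 — Component impedances:
  Z1: Z = jωL = j·3.575e+04·0.0578 = 0 + j2066 Ω
  Z2: Z = R = 10 Ω
  Z3: Z = 1/(jωC) = -j/(ω·C) = 0 - j6.216 Ω
Step 3 — With open output, the series arm Z2 and the output shunt Z3 appear in series to ground: Z2 + Z3 = 10 - j6.216 Ω.
Step 4 — Parallel with input shunt Z1: Z_in = Z1 || (Z2 + Z3) = 10.06 - j6.186 Ω = 11.81∠-31.6° Ω.

Z = 10.06 - j6.186 Ω = 11.81∠-31.6° Ω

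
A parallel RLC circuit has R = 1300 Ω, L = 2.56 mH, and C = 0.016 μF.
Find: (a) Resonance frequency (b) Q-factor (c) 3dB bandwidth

Step 1 — Resonance: ω₀ = 1/√(LC) = 1/√(0.00256·1.6e-08) = 1.562e+05 rad/s.
Step 2 — f₀ = ω₀/(2π) = 2.487e+04 Hz.
Step 3 — Parallel Q: Q = R/(ω₀L) = 1300/(1.562e+05·0.00256) = 3.25.
Step 4 — Bandwidth: Δω = ω₀/Q = 4.808e+04 rad/s; BW = Δω/(2π) = 7652 Hz.

(a) f₀ = 2.487e+04 Hz  (b) Q = 3.25  (c) BW = 7652 Hz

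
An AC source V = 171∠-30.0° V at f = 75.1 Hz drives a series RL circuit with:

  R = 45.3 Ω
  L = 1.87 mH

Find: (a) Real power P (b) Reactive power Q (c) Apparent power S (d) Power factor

Step 1 — Angular frequency: ω = 2π·f = 2π·75.1 = 471.9 rad/s.
Step 2 — Component impedances:
  R: Z = R = 45.3 Ω
  L: Z = jωL = j·471.9·0.00187 = 0 + j0.8824 Ω
Step 3 — Series combination: Z_total = R + L = 45.3 + j0.8824 Ω = 45.31∠1.1° Ω.
Step 4 — Source phasor: V = 171∠-30.0° V = 148.1 - j85.5 V.
Step 5 — Current: I = V / Z = 3.231 - j1.95 A = 3.774∠-31.1° A.
Step 6 — Complex power: S = V·I* = 645.3 + j12.57 VA.
Step 7 — Real power: P = Re(S) = 645.3 W.
Step 8 — Reactive power: Q = Im(S) = 12.57 VAR.
Step 9 — Apparent power: |S| = 645.4 VA.
Step 10 — Power factor: PF = P/|S| = 0.9998 (lagging).

(a) P = 645.3 W  (b) Q = 12.57 VAR  (c) S = 645.4 VA  (d) PF = 0.9998 (lagging)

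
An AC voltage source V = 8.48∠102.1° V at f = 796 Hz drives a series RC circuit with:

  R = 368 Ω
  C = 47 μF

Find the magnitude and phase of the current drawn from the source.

Step 1 — Angular frequency: ω = 2π·f = 2π·796 = 5001 rad/s.
Step 2 — Component impedances:
  R: Z = R = 368 Ω
  C: Z = 1/(jωC) = -j/(ω·C) = 0 - j4.254 Ω
Step 3 — Series combination: Z_total = R + C = 368 - j4.254 Ω = 368∠-0.7° Ω.
Step 4 — Source phasor: V = 8.48∠102.1° V = -1.778 + j8.292 V.
Step 5 — Ohm's law: I = V / Z_total = (-1.778 + j8.292) / (368 - j4.254) = -0.00509 + j0.02247 A.
Step 6 — Convert to polar: |I| = 0.02304 A, ∠I = 102.8°.

I = 0.02304∠102.8° A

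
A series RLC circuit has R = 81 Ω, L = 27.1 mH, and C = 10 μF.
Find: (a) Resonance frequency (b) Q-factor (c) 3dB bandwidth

Step 1 — Resonance: ω₀ = 1/√(LC) = 1/√(0.0271·1e-05) = 1921 rad/s.
Step 2 — f₀ = ω₀/(2π) = 305.7 Hz.
Step 3 — Series Q: Q = ω₀L/R = 1921·0.0271/81 = 0.6427.
Step 4 — Bandwidth: Δω = ω₀/Q = 2989 rad/s; BW = Δω/(2π) = 475.7 Hz.

(a) f₀ = 305.7 Hz  (b) Q = 0.6427  (c) BW = 475.7 Hz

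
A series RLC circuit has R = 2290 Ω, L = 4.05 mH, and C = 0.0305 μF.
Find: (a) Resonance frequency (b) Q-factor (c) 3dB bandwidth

Step 1 — Resonance: ω₀ = 1/√(LC) = 1/√(0.00405·3.05e-08) = 8.998e+04 rad/s.
Step 2 — f₀ = ω₀/(2π) = 1.432e+04 Hz.
Step 3 — Series Q: Q = ω₀L/R = 8.998e+04·0.00405/2290 = 0.1591.
Step 4 — Bandwidth: Δω = ω₀/Q = 5.654e+05 rad/s; BW = Δω/(2π) = 8.999e+04 Hz.

(a) f₀ = 1.432e+04 Hz  (b) Q = 0.1591  (c) BW = 8.999e+04 Hz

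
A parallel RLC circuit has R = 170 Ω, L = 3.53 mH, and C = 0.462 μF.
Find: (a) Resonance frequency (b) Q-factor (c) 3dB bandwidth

Step 1 — Resonance: ω₀ = 1/√(LC) = 1/√(0.00353·4.62e-07) = 2.476e+04 rad/s.
Step 2 — f₀ = ω₀/(2π) = 3941 Hz.
Step 3 — Parallel Q: Q = R/(ω₀L) = 170/(2.476e+04·0.00353) = 1.945.
Step 4 — Bandwidth: Δω = ω₀/Q = 1.273e+04 rad/s; BW = Δω/(2π) = 2026 Hz.

(a) f₀ = 3941 Hz  (b) Q = 1.945  (c) BW = 2026 Hz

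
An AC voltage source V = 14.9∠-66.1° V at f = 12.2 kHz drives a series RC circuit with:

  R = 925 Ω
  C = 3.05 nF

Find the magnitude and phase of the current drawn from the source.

Step 1 — Angular frequency: ω = 2π·f = 2π·1.22e+04 = 7.665e+04 rad/s.
Step 2 — Component impedances:
  R: Z = R = 925 Ω
  C: Z = 1/(jωC) = -j/(ω·C) = 0 - j4277 Ω
Step 3 — Series combination: Z_total = R + C = 925 - j4277 Ω = 4376∠-77.8° Ω.
Step 4 — Source phasor: V = 14.9∠-66.1° V = 6.037 - j13.62 V.
Step 5 — Ohm's law: I = V / Z_total = (6.037 - j13.62) / (925 - j4277) = 0.003334 + j0.0006903 A.
Step 6 — Convert to polar: |I| = 0.003405 A, ∠I = 11.7°.

I = 0.003405∠11.7° A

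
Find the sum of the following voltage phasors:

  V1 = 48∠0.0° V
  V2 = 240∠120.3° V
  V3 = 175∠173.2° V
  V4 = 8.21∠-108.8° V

Step 1 — Convert each phasor to rectangular form:
  V1 = 48·(cos(0.0°) + j·sin(0.0°)) = 48 V
  V2 = 240·(cos(120.3°) + j·sin(120.3°)) = -121.1 + j207.2 V
  V3 = 175·(cos(173.2°) + j·sin(173.2°)) = -173.8 + j20.72 V
  V4 = 8.21·(cos(-108.8°) + j·sin(-108.8°)) = -2.646 - j7.772 V
Step 2 — Sum components: V_total = -249.5 + j220.2 V.
Step 3 — Convert to polar: |V_total| = 332.8 V, ∠V_total = 138.6°.

V_total = 332.8∠138.6° V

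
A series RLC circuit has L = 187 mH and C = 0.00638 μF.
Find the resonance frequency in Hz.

Step 1 — Resonance condition Im(Z)=0 gives ω₀ = 1/√(LC).
Step 2 — ω₀ = 1/√(0.187·6.38e-09) = 2.895e+04 rad/s.
Step 3 — f₀ = ω₀/(2π) = 4608 Hz.

f₀ = 4608 Hz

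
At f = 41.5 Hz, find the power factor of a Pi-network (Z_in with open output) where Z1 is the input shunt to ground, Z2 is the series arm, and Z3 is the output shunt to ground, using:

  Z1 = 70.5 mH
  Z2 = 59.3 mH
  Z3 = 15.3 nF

Step 1 — Angular frequency: ω = 2π·f = 2π·41.5 = 260.8 rad/s.
Step 2 — Component impedances:
  Z1: Z = jωL = j·260.8·0.0705 = 0 + j18.38 Ω
  Z2: Z = jωL = j·260.8·0.0593 = 0 + j15.46 Ω
  Z3: Z = 1/(jωC) = -j/(ω·C) = 0 - j2.507e+05 Ω
Step 3 — With open output, the series arm Z2 and the output shunt Z3 appear in series to ground: Z2 + Z3 = 0 - j2.506e+05 Ω.
Step 4 — Parallel with input shunt Z1: Z_in = Z1 || (Z2 + Z3) = 0 + j18.38 Ω = 18.38∠90.0° Ω.
Step 5 — Power factor: PF = cos(φ) = Re(Z)/|Z| = -0/18.38 = -0.
Step 6 — Type: Im(Z) = 18.38 ⇒ lagging (phase φ = 90.0°).

PF = -0 (lagging, φ = 90.0°)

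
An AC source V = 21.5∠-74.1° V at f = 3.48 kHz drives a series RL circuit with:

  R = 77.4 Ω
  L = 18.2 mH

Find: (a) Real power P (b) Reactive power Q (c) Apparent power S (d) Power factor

Step 1 — Angular frequency: ω = 2π·f = 2π·3480 = 2.187e+04 rad/s.
Step 2 — Component impedances:
  R: Z = R = 77.4 Ω
  L: Z = jωL = j·2.187e+04·0.0182 = 0 + j398 Ω
Step 3 — Series combination: Z_total = R + L = 77.4 + j398 Ω = 405.4∠79.0° Ω.
Step 4 — Source phasor: V = 21.5∠-74.1° V = 5.89 - j20.68 V.
Step 5 — Current: I = V / Z = -0.04729 - j0.024 A = 0.05303∠-153.1° A.
Step 6 — Complex power: S = V·I* = 0.2177 + j1.119 VA.
Step 7 — Real power: P = Re(S) = 0.2177 W.
Step 8 — Reactive power: Q = Im(S) = 1.119 VAR.
Step 9 — Apparent power: |S| = 1.14 VA.
Step 10 — Power factor: PF = P/|S| = 0.1909 (lagging).

(a) P = 0.2177 W  (b) Q = 1.119 VAR  (c) S = 1.14 VA  (d) PF = 0.1909 (lagging)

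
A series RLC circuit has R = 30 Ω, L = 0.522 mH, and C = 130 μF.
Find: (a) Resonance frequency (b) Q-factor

Step 1 — Resonance condition Im(Z)=0 gives ω₀ = 1/√(LC).
Step 2 — ω₀ = 1/√(0.000522·0.00013) = 3839 rad/s.
Step 3 — f₀ = ω₀/(2π) = 611 Hz.
Step 4 — Series Q: Q = ω₀L/R = 3839·0.000522/30 = 0.06679.

(a) f₀ = 611 Hz  (b) Q = 0.06679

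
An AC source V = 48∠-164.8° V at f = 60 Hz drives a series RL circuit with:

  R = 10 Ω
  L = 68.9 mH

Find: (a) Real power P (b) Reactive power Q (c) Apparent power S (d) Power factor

Step 1 — Angular frequency: ω = 2π·f = 2π·60 = 377 rad/s.
Step 2 — Component impedances:
  R: Z = R = 10 Ω
  L: Z = jωL = j·377·0.0689 = 0 + j25.97 Ω
Step 3 — Series combination: Z_total = R + L = 10 + j25.97 Ω = 27.83∠68.9° Ω.
Step 4 — Source phasor: V = 48∠-164.8° V = -46.32 - j12.59 V.
Step 5 — Current: I = V / Z = -1.02 + j1.391 A = 1.725∠126.3° A.
Step 6 — Complex power: S = V·I* = 29.74 + j77.25 VA.
Step 7 — Real power: P = Re(S) = 29.74 W.
Step 8 — Reactive power: Q = Im(S) = 77.25 VAR.
Step 9 — Apparent power: |S| = 82.78 VA.
Step 10 — Power factor: PF = P/|S| = 0.3593 (lagging).

(a) P = 29.74 W  (b) Q = 77.25 VAR  (c) S = 82.78 VA  (d) PF = 0.3593 (lagging)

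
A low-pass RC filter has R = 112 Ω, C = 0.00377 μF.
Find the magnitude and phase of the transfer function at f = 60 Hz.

Step 1 — Angular frequency: ω = 2π·60 = 377 rad/s.
Step 2 — Transfer function: H(jω) = 1/(1 + jωRC).
Step 3 — Denominator: 1 + jωRC = 1 + j·377·112·3.77e-09 = 1 + j0.0001592.
Step 4 — H = 1 - j0.0001592.
Step 5 — Magnitude: |H| = 1 (-0.0 dB); phase: φ = -0.0°.

|H| = 1 (-0.0 dB), φ = -0.0°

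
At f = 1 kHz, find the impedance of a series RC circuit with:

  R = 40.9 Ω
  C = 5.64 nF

Step 1 — Angular frequency: ω = 2π·f = 2π·1000 = 6283 rad/s.
Step 2 — Component impedances:
  R: Z = R = 40.9 Ω
  C: Z = 1/(jωC) = -j/(ω·C) = 0 - j2.822e+04 Ω
Step 3 — Series combination: Z_total = R + C = 40.9 - j2.822e+04 Ω = 2.822e+04∠-89.9° Ω.

Z = 40.9 - j2.822e+04 Ω = 2.822e+04∠-89.9° Ω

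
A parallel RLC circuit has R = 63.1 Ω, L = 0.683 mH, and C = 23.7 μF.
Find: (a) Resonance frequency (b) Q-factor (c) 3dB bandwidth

Step 1 — Resonance: ω₀ = 1/√(LC) = 1/√(0.000683·2.37e-05) = 7860 rad/s.
Step 2 — f₀ = ω₀/(2π) = 1251 Hz.
Step 3 — Parallel Q: Q = R/(ω₀L) = 63.1/(7860·0.000683) = 11.75.
Step 4 — Bandwidth: Δω = ω₀/Q = 668.7 rad/s; BW = Δω/(2π) = 106.4 Hz.

(a) f₀ = 1251 Hz  (b) Q = 11.75  (c) BW = 106.4 Hz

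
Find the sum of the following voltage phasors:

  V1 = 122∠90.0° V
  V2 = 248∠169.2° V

Step 1 — Convert each phasor to rectangular form:
  V1 = 122·(cos(90.0°) + j·sin(90.0°)) = 0 + j122 V
  V2 = 248·(cos(169.2°) + j·sin(169.2°)) = -243.6 + j46.47 V
Step 2 — Sum components: V_total = -243.6 + j168.5 V.
Step 3 — Convert to polar: |V_total| = 296.2 V, ∠V_total = 145.3°.

V_total = 296.2∠145.3° V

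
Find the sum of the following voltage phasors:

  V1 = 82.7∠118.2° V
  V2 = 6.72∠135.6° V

Step 1 — Convert each phasor to rectangular form:
  V1 = 82.7·(cos(118.2°) + j·sin(118.2°)) = -39.08 + j72.88 V
  V2 = 6.72·(cos(135.6°) + j·sin(135.6°)) = -4.801 + j4.702 V
Step 2 — Sum components: V_total = -43.88 + j77.59 V.
Step 3 — Convert to polar: |V_total| = 89.14 V, ∠V_total = 119.5°.

V_total = 89.14∠119.5° V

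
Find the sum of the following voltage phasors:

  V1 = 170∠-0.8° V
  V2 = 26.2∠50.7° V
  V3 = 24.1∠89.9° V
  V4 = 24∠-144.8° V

Step 1 — Convert each phasor to rectangular form:
  V1 = 170·(cos(-0.8°) + j·sin(-0.8°)) = 170 - j2.374 V
  V2 = 26.2·(cos(50.7°) + j·sin(50.7°)) = 16.59 + j20.27 V
  V3 = 24.1·(cos(89.9°) + j·sin(89.9°)) = 0.04206 + j24.1 V
  V4 = 24·(cos(-144.8°) + j·sin(-144.8°)) = -19.61 - j13.83 V
Step 2 — Sum components: V_total = 167 + j28.17 V.
Step 3 — Convert to polar: |V_total| = 169.4 V, ∠V_total = 9.6°.

V_total = 169.4∠9.6° V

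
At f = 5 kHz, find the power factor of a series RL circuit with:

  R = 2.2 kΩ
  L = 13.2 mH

Step 1 — Angular frequency: ω = 2π·f = 2π·5000 = 3.142e+04 rad/s.
Step 2 — Component impedances:
  R: Z = R = 2200 Ω
  L: Z = jωL = j·3.142e+04·0.0132 = 0 + j414.7 Ω
Step 3 — Series combination: Z_total = R + L = 2200 + j414.7 Ω = 2239∠10.7° Ω.
Step 4 — Power factor: PF = cos(φ) = Re(Z)/|Z| = 2200/2238.7 = 0.9827.
Step 5 — Type: Im(Z) = 414.7 ⇒ lagging (phase φ = 10.7°).

PF = 0.9827 (lagging, φ = 10.7°)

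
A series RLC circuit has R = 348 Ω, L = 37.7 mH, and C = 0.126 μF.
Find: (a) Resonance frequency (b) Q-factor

Step 1 — Resonance condition Im(Z)=0 gives ω₀ = 1/√(LC).
Step 2 — ω₀ = 1/√(0.0377·1.26e-07) = 1.451e+04 rad/s.
Step 3 — f₀ = ω₀/(2π) = 2309 Hz.
Step 4 — Series Q: Q = ω₀L/R = 1.451e+04·0.0377/348 = 1.572.

(a) f₀ = 2309 Hz  (b) Q = 1.572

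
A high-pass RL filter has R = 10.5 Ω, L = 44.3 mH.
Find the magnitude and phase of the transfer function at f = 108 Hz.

Step 1 — Angular frequency: ω = 2π·108 = 678.6 rad/s.
Step 2 — Transfer function: H(jω) = jωL/(R + jωL).
Step 3 — Numerator jωL = j·30.06; denominator R + jωL = 10.5 + j30.06.
Step 4 — H = 0.8913 + j0.3113.
Step 5 — Magnitude: |H| = 0.9441 (-0.5 dB); phase: φ = 19.3°.

|H| = 0.9441 (-0.5 dB), φ = 19.3°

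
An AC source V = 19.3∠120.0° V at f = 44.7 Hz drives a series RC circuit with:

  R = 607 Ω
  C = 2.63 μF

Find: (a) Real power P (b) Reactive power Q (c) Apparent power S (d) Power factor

Step 1 — Angular frequency: ω = 2π·f = 2π·44.7 = 280.9 rad/s.
Step 2 — Component impedances:
  R: Z = R = 607 Ω
  C: Z = 1/(jωC) = -j/(ω·C) = 0 - j1354 Ω
Step 3 — Series combination: Z_total = R + C = 607 - j1354 Ω = 1484∠-65.9° Ω.
Step 4 — Source phasor: V = 19.3∠120.0° V = -9.65 + j16.71 V.
Step 5 — Current: I = V / Z = -0.01294 - j0.001326 A = 0.01301∠-174.1° A.
Step 6 — Complex power: S = V·I* = 0.1027 - j0.2291 VA.
Step 7 — Real power: P = Re(S) = 0.1027 W.
Step 8 — Reactive power: Q = Im(S) = -0.2291 VAR.
Step 9 — Apparent power: |S| = 0.2511 VA.
Step 10 — Power factor: PF = P/|S| = 0.4091 (leading).

(a) P = 0.1027 W  (b) Q = -0.2291 VAR  (c) S = 0.2511 VA  (d) PF = 0.4091 (leading)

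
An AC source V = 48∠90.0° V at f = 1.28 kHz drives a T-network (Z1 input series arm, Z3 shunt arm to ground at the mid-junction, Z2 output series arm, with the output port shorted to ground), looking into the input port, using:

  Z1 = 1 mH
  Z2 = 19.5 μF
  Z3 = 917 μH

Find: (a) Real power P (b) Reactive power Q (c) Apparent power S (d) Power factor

Step 1 — Angular frequency: ω = 2π·f = 2π·1280 = 8042 rad/s.
Step 2 — Component impedances:
  Z1: Z = jωL = j·8042·0.001 = 0 + j8.042 Ω
  Z2: Z = 1/(jωC) = -j/(ω·C) = 0 - j6.376 Ω
  Z3: Z = jωL = j·8042·0.000917 = 0 + j7.375 Ω
Step 3 — With the output port shorted to ground, the output series arm Z2 runs from the junction to ground; the shunt arm Z3 also runs from the junction to ground. They appear in parallel: Z3 || Z2 = 0 - j47.09 Ω.
Step 4 — Series with input arm Z1: Z_in = Z1 + (Z3 || Z2) = 0 - j39.05 Ω = 39.05∠-90.0° Ω.
Step 5 — Source phasor: V = 48∠90.0° V = 0 + j48 V.
Step 6 — Current: I = V / Z = -1.229 A = 1.229∠180.0° A.
Step 7 — Complex power: S = V·I* = 0 - j59 VA.
Step 8 — Real power: P = Re(S) = 0 W.
Step 9 — Reactive power: Q = Im(S) = -59 VAR.
Step 10 — Apparent power: |S| = 59 VA.
Step 11 — Power factor: PF = P/|S| = 0 (leading).

(a) P = 0 W  (b) Q = -59 VAR  (c) S = 59 VA  (d) PF = 0 (leading)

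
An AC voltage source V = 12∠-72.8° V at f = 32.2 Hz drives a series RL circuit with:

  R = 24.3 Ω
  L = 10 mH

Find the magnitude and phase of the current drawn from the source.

Step 1 — Angular frequency: ω = 2π·f = 2π·32.2 = 202.3 rad/s.
Step 2 — Component impedances:
  R: Z = R = 24.3 Ω
  L: Z = jωL = j·202.3·0.01 = 0 + j2.023 Ω
Step 3 — Series combination: Z_total = R + L = 24.3 + j2.023 Ω = 24.38∠4.8° Ω.
Step 4 — Source phasor: V = 12∠-72.8° V = 3.548 - j11.46 V.
Step 5 — Ohm's law: I = V / Z_total = (3.548 - j11.46) / (24.3 + j2.023) = 0.106 - j0.4806 A.
Step 6 — Convert to polar: |I| = 0.4921 A, ∠I = -77.6°.

I = 0.4921∠-77.6° A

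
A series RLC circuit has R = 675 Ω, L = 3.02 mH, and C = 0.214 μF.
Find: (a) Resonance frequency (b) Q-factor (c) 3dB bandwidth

Step 1 — Resonance: ω₀ = 1/√(LC) = 1/√(0.00302·2.14e-07) = 3.934e+04 rad/s.
Step 2 — f₀ = ω₀/(2π) = 6261 Hz.
Step 3 — Series Q: Q = ω₀L/R = 3.934e+04·0.00302/675 = 0.176.
Step 4 — Bandwidth: Δω = ω₀/Q = 2.235e+05 rad/s; BW = Δω/(2π) = 3.557e+04 Hz.

(a) f₀ = 6261 Hz  (b) Q = 0.176  (c) BW = 3.557e+04 Hz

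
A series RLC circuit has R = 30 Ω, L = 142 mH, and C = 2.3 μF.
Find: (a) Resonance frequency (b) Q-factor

Step 1 — Resonance condition Im(Z)=0 gives ω₀ = 1/√(LC).
Step 2 — ω₀ = 1/√(0.142·2.3e-06) = 1750 rad/s.
Step 3 — f₀ = ω₀/(2π) = 278.5 Hz.
Step 4 — Series Q: Q = ω₀L/R = 1750·0.142/30 = 8.282.

(a) f₀ = 278.5 Hz  (b) Q = 8.282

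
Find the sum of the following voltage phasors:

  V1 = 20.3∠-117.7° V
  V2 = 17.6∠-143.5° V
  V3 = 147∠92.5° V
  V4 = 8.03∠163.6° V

Step 1 — Convert each phasor to rectangular form:
  V1 = 20.3·(cos(-117.7°) + j·sin(-117.7°)) = -9.436 - j17.97 V
  V2 = 17.6·(cos(-143.5°) + j·sin(-143.5°)) = -14.15 - j10.47 V
  V3 = 147·(cos(92.5°) + j·sin(92.5°)) = -6.412 + j146.9 V
  V4 = 8.03·(cos(163.6°) + j·sin(163.6°)) = -7.703 + j2.267 V
Step 2 — Sum components: V_total = -37.7 + j120.7 V.
Step 3 — Convert to polar: |V_total| = 126.4 V, ∠V_total = 107.3°.

V_total = 126.4∠107.3° V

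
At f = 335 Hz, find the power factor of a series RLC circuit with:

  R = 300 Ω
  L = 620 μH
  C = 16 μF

Step 1 — Angular frequency: ω = 2π·f = 2π·335 = 2105 rad/s.
Step 2 — Component impedances:
  R: Z = R = 300 Ω
  L: Z = jωL = j·2105·0.00062 = 0 + j1.305 Ω
  C: Z = 1/(jωC) = -j/(ω·C) = 0 - j29.69 Ω
Step 3 — Series combination: Z_total = R + L + C = 300 - j28.39 Ω = 301.3∠-5.4° Ω.
Step 4 — Power factor: PF = cos(φ) = Re(Z)/|Z| = 300/301.34 = 0.9956.
Step 5 — Type: Im(Z) = -28.39 ⇒ leading (phase φ = -5.4°).

PF = 0.9956 (leading, φ = -5.4°)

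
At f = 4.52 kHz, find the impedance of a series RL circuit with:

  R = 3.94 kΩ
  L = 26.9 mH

Step 1 — Angular frequency: ω = 2π·f = 2π·4520 = 2.84e+04 rad/s.
Step 2 — Component impedances:
  R: Z = R = 3940 Ω
  L: Z = jωL = j·2.84e+04·0.0269 = 0 + j764 Ω
Step 3 — Series combination: Z_total = R + L = 3940 + j764 Ω = 4013∠11.0° Ω.

Z = 3940 + j764 Ω = 4013∠11.0° Ω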